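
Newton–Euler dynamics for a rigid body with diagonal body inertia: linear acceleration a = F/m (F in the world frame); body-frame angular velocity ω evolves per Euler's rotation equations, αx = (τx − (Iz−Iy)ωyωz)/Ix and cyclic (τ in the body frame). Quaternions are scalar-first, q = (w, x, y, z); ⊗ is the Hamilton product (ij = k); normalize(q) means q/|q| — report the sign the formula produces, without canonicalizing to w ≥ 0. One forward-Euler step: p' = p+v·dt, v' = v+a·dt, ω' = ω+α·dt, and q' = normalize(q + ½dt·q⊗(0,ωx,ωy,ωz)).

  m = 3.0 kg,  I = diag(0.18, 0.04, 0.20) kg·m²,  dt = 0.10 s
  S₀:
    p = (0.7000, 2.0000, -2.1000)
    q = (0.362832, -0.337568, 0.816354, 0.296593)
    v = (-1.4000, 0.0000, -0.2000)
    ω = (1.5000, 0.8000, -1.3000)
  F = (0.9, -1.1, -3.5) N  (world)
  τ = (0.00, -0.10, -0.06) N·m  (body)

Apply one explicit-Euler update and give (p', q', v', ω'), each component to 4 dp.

p' = (0.5600, 2.0000, -2.1200)
q' = (0.3726, -0.3732, 0.8265, 0.1972)
v' = (-1.3700, -0.0367, -0.3167)
ω' = (1.5924, 0.4525, -1.2460)

ω×(Iω) gyroscopic = (-0.1664, 0.0390, -0.1680)
(τ − ω×Iω)/I = (0.9244, -3.4750, 0.5400)
ω' = ω + α·dt = (1.5924, 0.4525, -1.2460)
q⊗(0,ω) = (0.2388397, -0.7542866, 0.2963167, -1.9662670)
updated quaternion q' = (0.3726, -0.3732, 0.8265, 0.1972)
new position p' = (0.5600, 2.0000, -2.1200)
v' = v + a·dt = (-1.3700, -0.0367, -0.3167)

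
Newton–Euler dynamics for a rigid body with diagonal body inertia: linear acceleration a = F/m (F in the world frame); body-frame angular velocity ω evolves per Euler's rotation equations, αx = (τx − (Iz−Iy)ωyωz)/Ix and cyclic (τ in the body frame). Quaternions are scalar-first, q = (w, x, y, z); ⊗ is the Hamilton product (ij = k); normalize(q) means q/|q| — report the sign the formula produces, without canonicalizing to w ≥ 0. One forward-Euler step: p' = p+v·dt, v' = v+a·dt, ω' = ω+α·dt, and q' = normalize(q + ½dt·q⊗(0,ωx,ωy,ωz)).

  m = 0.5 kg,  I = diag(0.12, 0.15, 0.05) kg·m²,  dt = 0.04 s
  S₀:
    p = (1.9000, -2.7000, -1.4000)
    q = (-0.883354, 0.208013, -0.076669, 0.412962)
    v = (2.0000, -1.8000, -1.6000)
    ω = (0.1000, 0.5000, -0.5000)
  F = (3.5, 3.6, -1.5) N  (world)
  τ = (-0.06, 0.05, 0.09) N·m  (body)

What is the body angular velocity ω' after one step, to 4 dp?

precession coupling ω×(Iω) = (0.0250, -0.0035, 0.0015)
α = I⁻¹(τ − ω×Iω) = (-0.7083, 0.3567, 1.7700)
ω' = ω + α·dt = (0.0717, 0.5143, -0.4292)

ω' = (0.0717, 0.5143, -0.4292)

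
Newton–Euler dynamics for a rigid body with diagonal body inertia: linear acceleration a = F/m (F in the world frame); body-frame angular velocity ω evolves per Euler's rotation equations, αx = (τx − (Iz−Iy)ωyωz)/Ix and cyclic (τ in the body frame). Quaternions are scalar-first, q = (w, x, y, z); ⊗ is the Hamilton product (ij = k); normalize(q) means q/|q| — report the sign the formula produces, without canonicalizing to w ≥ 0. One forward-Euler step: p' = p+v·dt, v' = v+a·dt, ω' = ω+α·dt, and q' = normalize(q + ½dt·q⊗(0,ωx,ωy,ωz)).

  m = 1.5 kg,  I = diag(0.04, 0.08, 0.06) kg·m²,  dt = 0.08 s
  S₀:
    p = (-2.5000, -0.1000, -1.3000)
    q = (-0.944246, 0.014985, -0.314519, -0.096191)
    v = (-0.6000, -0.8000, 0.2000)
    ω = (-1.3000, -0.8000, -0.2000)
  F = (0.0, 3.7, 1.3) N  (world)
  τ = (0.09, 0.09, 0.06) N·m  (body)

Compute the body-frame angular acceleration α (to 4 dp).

α = (2.3300, 1.1900, 0.3067)

gyro term ω×Iω = (-0.0032, -0.0052, 0.0416)
angular accel α = (2.3300, 1.1900, 0.3067)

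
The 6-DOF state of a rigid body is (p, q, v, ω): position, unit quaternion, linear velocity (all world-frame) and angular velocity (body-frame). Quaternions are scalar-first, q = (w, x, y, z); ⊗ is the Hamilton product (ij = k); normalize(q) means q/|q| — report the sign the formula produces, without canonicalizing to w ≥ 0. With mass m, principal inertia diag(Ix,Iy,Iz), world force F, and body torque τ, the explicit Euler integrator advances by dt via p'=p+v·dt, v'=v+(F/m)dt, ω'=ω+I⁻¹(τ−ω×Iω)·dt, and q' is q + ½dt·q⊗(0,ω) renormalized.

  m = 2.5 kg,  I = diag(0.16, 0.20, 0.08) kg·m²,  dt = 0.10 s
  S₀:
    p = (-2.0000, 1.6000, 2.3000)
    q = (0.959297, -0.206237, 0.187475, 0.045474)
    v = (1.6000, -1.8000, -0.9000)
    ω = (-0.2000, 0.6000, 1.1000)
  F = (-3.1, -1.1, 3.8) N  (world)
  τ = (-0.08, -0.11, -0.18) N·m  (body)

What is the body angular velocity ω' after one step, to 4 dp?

(τ − ω×Iω)/I = (-0.0050, -0.4620, -2.1900)
ω + α·dt = (-0.2005, 0.5538, 0.8810)

ω' = (-0.2005, 0.5538, 0.8810)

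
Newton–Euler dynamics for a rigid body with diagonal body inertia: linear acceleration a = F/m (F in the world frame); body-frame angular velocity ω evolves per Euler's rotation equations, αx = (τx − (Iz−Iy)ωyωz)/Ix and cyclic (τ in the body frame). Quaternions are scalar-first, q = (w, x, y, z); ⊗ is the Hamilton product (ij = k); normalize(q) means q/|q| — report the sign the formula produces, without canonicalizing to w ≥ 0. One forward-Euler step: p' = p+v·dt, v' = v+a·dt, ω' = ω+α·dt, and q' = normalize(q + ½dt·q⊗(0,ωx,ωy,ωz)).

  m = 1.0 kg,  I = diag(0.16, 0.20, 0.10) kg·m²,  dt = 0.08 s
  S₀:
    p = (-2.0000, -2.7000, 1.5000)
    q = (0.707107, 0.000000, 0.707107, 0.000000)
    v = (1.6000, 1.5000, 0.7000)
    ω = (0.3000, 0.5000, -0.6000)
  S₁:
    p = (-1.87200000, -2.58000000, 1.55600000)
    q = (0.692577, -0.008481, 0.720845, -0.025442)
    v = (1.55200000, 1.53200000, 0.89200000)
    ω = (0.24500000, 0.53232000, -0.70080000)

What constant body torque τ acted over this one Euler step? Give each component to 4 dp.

ω₁ − ω₀ = (-0.05500000, 0.03232000, -0.10080000)
ω₀×(Iω₀) = (0.0300, -0.0108, 0.0060)
τ = I·(Δω/dt) + ω₀×(Iω₀) = (-0.0800, 0.0700, -0.1200)

τ = (-0.0800, 0.0700, -0.1200)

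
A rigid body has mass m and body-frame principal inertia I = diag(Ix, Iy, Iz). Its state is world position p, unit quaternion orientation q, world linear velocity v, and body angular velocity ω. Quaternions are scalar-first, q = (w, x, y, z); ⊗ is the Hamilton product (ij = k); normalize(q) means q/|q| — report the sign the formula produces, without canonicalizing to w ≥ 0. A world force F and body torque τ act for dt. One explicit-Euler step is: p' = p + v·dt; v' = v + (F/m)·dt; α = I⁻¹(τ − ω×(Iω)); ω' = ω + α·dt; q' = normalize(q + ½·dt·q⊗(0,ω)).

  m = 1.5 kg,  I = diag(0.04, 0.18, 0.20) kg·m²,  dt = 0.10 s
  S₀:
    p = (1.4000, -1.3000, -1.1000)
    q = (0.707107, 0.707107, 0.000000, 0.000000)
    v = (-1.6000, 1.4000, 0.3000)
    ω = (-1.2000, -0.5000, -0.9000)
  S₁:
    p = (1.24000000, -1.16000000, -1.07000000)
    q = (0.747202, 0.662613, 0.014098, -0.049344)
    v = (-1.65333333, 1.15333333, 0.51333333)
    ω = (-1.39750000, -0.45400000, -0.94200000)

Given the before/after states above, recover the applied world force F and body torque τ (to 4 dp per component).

ω₁ − ω₀ = (-0.19750000, 0.04600000, -0.04200000)
τ = I·(Δω/dt) + ω₀×(Iω₀) = (-0.0700, -0.0900, 0.0000)
velocity change Δv = (-0.05333333, -0.24666667, 0.21333333)
m·(v₁−v₀)/dt = (-0.8000, -3.7000, 3.2000)

F = (-0.8000, -3.7000, 3.2000)
τ = (-0.0700, -0.0900, 0.0000)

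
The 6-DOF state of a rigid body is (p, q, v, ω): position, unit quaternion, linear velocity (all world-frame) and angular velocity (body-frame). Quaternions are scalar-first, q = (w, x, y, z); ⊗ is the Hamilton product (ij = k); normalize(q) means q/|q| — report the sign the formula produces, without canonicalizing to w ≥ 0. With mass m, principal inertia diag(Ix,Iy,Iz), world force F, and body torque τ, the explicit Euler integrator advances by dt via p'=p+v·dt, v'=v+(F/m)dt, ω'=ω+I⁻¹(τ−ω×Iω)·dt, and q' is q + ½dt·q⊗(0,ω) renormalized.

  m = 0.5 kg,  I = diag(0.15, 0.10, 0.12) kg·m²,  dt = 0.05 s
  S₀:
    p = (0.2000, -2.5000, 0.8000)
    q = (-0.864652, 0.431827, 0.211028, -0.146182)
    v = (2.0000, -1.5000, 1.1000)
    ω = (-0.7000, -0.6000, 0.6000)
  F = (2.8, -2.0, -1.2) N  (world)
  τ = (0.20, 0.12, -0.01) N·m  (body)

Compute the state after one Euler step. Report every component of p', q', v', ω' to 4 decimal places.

p' = (0.3000, -2.5750, 0.8550)
q' = (-0.8514, 0.4478, 0.2200, -0.1619)
v' = (2.2800, -1.7000, 0.9800)
ω' = (-0.6309, -0.5337, 0.6046)

ω×(Iω) gyroscopic = (-0.0072, -0.0126, -0.0210)
(τ − ω×Iω)/I = (1.3813, 1.3260, 0.0917)
ω + α·dt = (-0.6309, -0.5337, 0.6046)
Hamilton product q⊗(0,ω) = (0.5166049, 0.6441640, 0.3620224, -0.6301678)
updated quaternion q' = (-0.8514, 0.4478, 0.2200, -0.1619)
p + v·dt = (0.3000, -2.5750, 0.8550)
new velocity v' = (2.2800, -1.7000, 0.9800)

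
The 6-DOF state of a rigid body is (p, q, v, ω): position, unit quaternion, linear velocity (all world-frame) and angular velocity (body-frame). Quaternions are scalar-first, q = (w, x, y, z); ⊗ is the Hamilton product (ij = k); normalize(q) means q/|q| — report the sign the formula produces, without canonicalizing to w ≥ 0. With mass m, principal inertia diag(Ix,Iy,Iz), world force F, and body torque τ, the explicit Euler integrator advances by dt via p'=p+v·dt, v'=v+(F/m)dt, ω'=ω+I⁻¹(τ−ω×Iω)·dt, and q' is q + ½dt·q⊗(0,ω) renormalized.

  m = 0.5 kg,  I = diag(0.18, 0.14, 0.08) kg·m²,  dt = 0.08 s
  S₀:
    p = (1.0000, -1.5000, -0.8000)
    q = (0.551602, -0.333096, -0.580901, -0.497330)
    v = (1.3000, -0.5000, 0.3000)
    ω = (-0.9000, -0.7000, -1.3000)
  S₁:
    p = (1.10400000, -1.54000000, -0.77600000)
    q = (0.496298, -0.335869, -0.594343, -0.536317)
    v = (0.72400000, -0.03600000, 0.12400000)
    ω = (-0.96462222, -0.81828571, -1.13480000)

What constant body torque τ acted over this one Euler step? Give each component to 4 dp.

τ = (-0.2000, -0.0900, 0.1400)

Δω = ω₁−ω₀ = (-0.06462222, -0.11828571, 0.16520000)
ω₀×(Iω₀) = (-0.0546, 0.1170, -0.0252)
τ = I·(Δω/dt) + ω₀×(Iω₀) = (-0.2000, -0.0900, 0.1400)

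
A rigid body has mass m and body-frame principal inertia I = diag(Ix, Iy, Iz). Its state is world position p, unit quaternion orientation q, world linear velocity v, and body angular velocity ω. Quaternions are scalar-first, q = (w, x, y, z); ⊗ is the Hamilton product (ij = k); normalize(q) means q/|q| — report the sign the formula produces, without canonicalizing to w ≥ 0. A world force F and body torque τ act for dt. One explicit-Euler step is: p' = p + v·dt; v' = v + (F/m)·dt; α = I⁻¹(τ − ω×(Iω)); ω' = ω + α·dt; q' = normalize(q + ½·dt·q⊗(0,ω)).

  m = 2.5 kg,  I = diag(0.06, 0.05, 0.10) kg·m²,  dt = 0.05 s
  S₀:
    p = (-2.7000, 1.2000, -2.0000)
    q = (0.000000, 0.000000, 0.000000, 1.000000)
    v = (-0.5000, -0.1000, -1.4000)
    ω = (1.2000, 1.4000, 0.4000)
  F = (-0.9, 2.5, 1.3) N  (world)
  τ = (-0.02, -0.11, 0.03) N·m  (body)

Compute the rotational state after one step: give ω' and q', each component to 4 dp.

precession coupling ω×(Iω) = (0.0280, -0.0192, -0.0168)
(τ − ω×Iω)/I = (-0.8000, -1.8160, 0.4680)
ω + α·dt = (1.1600, 1.3092, 0.4234)
Hamilton product q⊗(0,ω) = (-0.4000000, -1.4000000, 1.2000000, 0.0000000)
updated quaternion q' = (-0.0100, -0.0350, 0.0300, 0.9989)

ω' = (1.1600, 1.3092, 0.4234)
q' = (-0.0100, -0.0350, 0.0300, 0.9989)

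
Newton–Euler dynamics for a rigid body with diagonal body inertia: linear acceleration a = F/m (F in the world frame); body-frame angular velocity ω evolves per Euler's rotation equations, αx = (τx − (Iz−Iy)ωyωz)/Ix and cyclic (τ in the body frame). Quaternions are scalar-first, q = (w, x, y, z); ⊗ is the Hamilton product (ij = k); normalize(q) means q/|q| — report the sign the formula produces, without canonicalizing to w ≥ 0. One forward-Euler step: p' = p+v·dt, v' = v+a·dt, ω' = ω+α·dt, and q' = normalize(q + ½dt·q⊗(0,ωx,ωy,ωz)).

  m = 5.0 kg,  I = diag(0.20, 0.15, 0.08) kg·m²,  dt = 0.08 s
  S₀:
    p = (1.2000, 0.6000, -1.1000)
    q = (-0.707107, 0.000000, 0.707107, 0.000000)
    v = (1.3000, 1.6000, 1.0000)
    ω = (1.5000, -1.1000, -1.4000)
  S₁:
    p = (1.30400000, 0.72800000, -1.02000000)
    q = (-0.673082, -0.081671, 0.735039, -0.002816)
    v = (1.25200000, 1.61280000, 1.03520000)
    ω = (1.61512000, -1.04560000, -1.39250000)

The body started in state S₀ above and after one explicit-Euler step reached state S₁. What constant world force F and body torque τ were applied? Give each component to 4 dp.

F = (-3.0000, 0.8000, 2.2000)
τ = (0.1800, -0.1500, 0.0900)

Δω = ω₁−ω₀ = (0.11512000, 0.05440000, 0.00750000)
precession coupling = (-0.1078, -0.2520, 0.0825)
I·α + gyro = (0.1800, -0.1500, 0.0900)
velocity change Δv = (-0.04800000, 0.01280000, 0.03520000)
m·(v₁−v₀)/dt = (-3.0000, 0.8000, 2.2000)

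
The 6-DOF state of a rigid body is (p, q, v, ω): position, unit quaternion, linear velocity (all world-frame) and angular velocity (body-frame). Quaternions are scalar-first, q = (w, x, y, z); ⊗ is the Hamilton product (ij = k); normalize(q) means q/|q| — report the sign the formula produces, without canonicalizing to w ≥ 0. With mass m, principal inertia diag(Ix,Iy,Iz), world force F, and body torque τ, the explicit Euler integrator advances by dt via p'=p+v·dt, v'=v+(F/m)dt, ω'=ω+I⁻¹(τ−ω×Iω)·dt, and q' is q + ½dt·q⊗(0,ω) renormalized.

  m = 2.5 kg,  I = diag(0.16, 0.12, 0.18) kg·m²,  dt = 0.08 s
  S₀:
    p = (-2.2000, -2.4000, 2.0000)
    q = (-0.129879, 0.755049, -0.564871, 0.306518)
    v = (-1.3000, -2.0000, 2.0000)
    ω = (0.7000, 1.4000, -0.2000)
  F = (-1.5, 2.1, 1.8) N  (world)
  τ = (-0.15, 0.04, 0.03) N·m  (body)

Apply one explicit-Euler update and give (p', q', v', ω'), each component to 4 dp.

p' = (-2.3040, -2.5600, 2.1600)
q' = (-0.1167, 0.7373, -0.5564, 0.3649)
v' = (-1.3480, -1.9328, 2.0576)
ω' = (0.6334, 1.4248, -0.1692)

a = (-0.6000, 0.8400, 0.7200)
p' = p + v·dt = (-2.3040, -2.5600, 2.1600)
new velocity v' = (-1.3480, -1.9328, 2.0576)
(τ − ω×Iω)/I = (-0.8325, 0.3100, 0.3844)
new body rate ω' = (0.6334, 1.4248, -0.1692)
Hamilton product q⊗(0,ω) = (0.3235887, -0.4070663, 0.1837418, 1.4784541)
q + ½dt·q⊗(0,ω), renormalized = (-0.1167, 0.7373, -0.5564, 0.3649)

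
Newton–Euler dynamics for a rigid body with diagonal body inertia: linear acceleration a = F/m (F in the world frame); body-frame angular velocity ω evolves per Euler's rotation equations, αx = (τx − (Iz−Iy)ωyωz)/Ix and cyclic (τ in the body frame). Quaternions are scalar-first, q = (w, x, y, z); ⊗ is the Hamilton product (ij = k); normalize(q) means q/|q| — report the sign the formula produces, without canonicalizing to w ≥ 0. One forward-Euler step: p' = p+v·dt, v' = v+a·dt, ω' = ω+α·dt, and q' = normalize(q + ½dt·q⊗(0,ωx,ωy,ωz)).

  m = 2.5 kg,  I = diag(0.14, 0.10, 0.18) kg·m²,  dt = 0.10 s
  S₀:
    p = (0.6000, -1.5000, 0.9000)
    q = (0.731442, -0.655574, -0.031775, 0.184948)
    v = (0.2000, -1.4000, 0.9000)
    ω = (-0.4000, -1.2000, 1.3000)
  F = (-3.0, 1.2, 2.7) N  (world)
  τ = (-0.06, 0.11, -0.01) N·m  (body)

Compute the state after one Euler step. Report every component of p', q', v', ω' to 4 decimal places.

p' = (0.6200, -1.6400, 0.9900)
q' = (0.7015, -0.6585, -0.0366, 0.2701)
v' = (0.0800, -1.3520, 1.0080)
ω' = (-0.3537, -1.1108, 1.3051)

precession coupling ω×(Iω) = (-0.1248, 0.0208, -0.0192)
(τ − ω×Iω)/I = (0.4629, 0.8920, 0.0511)
ω' = ω + α·dt = (-0.3537, -1.1108, 1.3051)
q⊗(0,ω) = (-0.5407920, -0.1119467, -0.0994634, 1.7248534)
q + ½dt·q⊗(0,ω), renormalized = (0.7015, -0.6585, -0.0366, 0.2701)
a = (-1.2000, 0.4800, 1.0800)
p' = p + v·dt = (0.6200, -1.6400, 0.9900)
v + (F/m)dt = (0.0800, -1.3520, 1.0080)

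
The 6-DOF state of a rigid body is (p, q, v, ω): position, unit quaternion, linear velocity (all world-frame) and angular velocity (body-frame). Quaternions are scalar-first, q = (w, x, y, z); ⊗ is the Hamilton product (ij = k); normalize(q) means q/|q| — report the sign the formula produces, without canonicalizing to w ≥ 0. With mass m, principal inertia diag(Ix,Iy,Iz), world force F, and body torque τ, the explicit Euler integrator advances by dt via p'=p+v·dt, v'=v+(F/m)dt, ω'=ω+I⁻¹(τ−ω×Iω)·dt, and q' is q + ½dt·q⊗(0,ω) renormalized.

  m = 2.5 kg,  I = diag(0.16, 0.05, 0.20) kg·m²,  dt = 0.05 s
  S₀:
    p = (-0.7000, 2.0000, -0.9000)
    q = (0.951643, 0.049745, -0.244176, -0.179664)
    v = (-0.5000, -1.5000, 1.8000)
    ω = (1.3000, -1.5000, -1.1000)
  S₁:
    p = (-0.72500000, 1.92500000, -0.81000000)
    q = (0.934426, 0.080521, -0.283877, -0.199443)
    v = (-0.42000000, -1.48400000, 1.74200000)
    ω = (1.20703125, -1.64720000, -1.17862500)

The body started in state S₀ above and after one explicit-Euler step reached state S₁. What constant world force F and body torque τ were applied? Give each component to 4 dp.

velocity change Δv = (0.08000000, 0.01600000, -0.05800000)
F = m·Δv/dt = (4.0000, 0.8000, -2.9000)
rate change Δω = (-0.09296875, -0.14720000, -0.07862500)
τ = I·(Δω/dt) + ω₀×(Iω₀) = (-0.0500, -0.0900, -0.1000)

F = (4.0000, 0.8000, -2.9000)
τ = (-0.0500, -0.0900, -0.1000)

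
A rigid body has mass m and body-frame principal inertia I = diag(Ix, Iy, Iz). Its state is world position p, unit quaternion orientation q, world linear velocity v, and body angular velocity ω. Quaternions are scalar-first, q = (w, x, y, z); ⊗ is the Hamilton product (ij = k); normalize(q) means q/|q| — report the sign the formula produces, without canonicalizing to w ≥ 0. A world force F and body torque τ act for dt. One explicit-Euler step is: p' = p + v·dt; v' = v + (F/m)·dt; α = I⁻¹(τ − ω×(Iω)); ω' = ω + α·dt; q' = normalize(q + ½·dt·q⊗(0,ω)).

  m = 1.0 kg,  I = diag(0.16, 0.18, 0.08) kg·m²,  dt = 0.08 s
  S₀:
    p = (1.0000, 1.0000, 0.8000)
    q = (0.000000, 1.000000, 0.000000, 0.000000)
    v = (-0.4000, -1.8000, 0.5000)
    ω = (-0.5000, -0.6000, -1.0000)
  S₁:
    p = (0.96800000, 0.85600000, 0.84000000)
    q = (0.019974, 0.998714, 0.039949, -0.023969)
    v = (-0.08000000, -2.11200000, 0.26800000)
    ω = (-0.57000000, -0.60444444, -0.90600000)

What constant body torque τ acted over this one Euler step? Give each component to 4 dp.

τ = (-0.2000, 0.0300, 0.1000)

Δω = ω₁−ω₀ = (-0.07000000, -0.00444444, 0.09400000)
applied torque τ = (-0.2000, 0.0300, 0.1000)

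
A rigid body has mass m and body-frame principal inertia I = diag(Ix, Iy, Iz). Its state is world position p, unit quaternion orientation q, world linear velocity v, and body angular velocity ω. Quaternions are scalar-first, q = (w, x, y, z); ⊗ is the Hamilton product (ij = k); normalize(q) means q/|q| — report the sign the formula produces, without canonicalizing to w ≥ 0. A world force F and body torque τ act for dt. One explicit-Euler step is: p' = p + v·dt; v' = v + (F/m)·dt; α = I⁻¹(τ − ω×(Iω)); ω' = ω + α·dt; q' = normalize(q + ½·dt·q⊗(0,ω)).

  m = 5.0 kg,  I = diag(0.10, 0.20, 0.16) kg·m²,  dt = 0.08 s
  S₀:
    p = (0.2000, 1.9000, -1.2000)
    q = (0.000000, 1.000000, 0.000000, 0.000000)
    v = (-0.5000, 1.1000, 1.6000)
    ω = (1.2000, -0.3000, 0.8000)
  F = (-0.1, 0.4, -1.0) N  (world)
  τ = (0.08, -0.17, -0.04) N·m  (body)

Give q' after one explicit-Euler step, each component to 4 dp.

q' = (-0.0479, 0.9983, -0.0319, -0.0120)

Hamilton product q⊗(0,ω) = (-1.2000000, 0.0000000, -0.8000000, -0.3000000)
q + ½dt·q⊗(0,ω), renormalized = (-0.0479, 0.9983, -0.0319, -0.0120)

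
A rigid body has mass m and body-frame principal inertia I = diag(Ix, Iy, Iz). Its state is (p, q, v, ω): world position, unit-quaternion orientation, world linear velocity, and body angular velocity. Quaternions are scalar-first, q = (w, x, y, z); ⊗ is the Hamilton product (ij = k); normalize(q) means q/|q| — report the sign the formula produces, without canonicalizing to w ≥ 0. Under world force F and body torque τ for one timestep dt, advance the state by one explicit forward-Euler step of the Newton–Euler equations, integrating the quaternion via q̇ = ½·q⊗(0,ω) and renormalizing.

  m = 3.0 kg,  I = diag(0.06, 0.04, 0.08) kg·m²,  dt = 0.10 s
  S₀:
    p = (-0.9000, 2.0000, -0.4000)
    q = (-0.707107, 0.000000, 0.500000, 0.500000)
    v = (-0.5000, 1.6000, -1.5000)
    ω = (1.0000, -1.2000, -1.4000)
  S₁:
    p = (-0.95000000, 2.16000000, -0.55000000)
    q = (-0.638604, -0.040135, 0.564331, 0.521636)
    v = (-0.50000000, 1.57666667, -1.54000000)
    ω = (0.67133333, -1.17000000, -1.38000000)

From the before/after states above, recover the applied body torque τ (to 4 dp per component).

τ = (-0.1300, 0.0400, 0.0400)

Δω = ω₁−ω₀ = (-0.32866667, 0.03000000, 0.02000000)
applied torque τ = (-0.1300, 0.0400, 0.0400)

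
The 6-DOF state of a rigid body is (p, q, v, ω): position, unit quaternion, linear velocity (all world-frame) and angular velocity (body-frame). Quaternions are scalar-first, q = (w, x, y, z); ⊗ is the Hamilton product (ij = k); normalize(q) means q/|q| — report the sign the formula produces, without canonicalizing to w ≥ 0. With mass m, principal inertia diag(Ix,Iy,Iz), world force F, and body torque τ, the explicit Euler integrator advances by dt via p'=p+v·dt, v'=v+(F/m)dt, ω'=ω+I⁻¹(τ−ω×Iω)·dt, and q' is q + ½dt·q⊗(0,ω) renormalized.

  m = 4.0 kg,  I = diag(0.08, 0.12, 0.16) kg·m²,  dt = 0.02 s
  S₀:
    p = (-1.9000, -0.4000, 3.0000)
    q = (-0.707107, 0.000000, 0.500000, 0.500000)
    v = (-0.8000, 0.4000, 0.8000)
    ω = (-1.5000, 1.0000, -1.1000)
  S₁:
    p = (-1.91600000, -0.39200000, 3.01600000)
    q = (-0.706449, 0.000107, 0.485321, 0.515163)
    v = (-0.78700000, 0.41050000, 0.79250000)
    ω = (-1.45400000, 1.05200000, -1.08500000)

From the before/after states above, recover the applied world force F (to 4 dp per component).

F = (2.6000, 2.1000, -1.5000)

v₁ − v₀ = (0.01300000, 0.01050000, -0.00750000)
m·(v₁−v₀)/dt = (2.6000, 2.1000, -1.5000)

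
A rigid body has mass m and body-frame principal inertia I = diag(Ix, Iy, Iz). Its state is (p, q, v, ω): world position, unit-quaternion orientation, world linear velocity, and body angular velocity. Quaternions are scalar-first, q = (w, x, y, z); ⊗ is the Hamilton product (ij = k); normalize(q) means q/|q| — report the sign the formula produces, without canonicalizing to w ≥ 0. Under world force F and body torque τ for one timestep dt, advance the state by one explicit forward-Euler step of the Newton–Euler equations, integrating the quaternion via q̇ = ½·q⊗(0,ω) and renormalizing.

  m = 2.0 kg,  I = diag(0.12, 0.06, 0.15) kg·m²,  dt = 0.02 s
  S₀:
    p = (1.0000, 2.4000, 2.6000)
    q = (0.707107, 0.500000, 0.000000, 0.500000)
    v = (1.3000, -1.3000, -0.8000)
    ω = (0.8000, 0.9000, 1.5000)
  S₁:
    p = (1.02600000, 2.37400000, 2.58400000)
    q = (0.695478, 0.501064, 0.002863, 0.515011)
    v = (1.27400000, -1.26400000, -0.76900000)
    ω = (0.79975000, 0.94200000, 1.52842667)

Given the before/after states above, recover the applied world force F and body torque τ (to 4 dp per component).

F = (-2.6000, 3.6000, 3.1000)
τ = (0.1200, 0.0900, 0.1700)

Δv = v₁−v₀ = (-0.02600000, 0.03600000, 0.03100000)
F = m·Δv/dt = (-2.6000, 3.6000, 3.1000)
rate change Δω = (-0.00025000, 0.04200000, 0.02842667)
ω₀×(Iω₀) = (0.1215, -0.0360, -0.0432)
applied torque τ = (0.1200, 0.0900, 0.1700)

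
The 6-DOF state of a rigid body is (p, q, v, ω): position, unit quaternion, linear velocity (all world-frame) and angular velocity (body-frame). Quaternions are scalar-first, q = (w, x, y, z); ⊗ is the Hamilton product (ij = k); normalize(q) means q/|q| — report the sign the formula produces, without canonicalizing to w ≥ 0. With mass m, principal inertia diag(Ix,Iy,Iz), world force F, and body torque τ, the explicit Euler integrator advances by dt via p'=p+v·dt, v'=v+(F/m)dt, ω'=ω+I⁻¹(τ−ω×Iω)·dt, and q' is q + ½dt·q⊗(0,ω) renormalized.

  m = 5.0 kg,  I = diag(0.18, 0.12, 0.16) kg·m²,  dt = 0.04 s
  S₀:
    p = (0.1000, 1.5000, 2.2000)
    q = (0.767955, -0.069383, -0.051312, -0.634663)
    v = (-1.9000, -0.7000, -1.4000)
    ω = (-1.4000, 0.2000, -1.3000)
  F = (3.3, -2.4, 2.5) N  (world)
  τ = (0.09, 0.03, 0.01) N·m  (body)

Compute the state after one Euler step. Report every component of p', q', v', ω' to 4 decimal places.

p' = (0.0240, 1.4720, 2.1440)
q' = (0.7492, -0.0869, -0.0322, -0.6559)
v' = (-1.8736, -0.7192, -1.3800)
ω' = (-1.3777, 0.1979, -1.3017)

new position p' = (0.0240, 1.4720, 2.1440)
new velocity v' = (-1.8736, -0.7192, -1.3800)
precession coupling ω×(Iω) = (-0.0104, 0.0364, 0.0168)
angular accel α = (0.5578, -0.0533, -0.0425)
ω + α·dt = (-1.3777, 0.1979, -1.3017)
2q̇ = q⊗(0,ω) = (-0.9119357, -0.8814988, 0.9519213, -1.0840549)
q + ½dt·q⊗(0,ω), renormalized = (0.7492, -0.0869, -0.0322, -0.6559)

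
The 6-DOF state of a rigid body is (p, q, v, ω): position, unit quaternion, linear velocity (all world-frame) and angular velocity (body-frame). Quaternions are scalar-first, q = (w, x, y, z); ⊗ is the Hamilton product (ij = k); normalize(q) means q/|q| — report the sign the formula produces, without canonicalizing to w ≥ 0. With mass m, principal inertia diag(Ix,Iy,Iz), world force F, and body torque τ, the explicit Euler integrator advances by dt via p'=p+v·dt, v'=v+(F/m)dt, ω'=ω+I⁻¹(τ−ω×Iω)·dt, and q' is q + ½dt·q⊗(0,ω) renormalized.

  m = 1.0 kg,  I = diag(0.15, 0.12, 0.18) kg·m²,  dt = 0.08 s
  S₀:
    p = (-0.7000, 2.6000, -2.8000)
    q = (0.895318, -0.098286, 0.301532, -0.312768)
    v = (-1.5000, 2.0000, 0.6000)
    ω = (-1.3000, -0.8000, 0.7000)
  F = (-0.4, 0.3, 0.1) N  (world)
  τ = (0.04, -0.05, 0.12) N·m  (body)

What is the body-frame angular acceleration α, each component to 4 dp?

gyro term ω×Iω = (-0.0336, 0.0273, -0.0312)
angular accel α = (0.4907, -0.6442, 0.8400)

α = (0.4907, -0.6442, 0.8400)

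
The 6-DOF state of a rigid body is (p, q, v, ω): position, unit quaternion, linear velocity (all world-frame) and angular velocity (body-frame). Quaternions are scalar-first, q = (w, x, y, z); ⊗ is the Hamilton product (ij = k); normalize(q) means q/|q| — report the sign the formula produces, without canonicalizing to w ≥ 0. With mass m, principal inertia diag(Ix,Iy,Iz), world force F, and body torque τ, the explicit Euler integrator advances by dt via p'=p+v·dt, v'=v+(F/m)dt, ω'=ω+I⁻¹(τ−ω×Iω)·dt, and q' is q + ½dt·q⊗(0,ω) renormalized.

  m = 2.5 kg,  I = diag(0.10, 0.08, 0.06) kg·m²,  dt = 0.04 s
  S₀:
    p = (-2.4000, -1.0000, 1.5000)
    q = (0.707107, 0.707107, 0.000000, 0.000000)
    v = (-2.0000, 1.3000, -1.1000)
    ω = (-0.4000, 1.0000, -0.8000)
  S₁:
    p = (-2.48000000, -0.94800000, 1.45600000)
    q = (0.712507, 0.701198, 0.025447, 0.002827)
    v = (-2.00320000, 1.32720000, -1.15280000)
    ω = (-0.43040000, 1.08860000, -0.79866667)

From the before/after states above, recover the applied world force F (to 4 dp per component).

F = (-0.2000, 1.7000, -3.3000)

velocity change Δv = (-0.00320000, 0.02720000, -0.05280000)
applied force F = (-0.2000, 1.7000, -3.3000)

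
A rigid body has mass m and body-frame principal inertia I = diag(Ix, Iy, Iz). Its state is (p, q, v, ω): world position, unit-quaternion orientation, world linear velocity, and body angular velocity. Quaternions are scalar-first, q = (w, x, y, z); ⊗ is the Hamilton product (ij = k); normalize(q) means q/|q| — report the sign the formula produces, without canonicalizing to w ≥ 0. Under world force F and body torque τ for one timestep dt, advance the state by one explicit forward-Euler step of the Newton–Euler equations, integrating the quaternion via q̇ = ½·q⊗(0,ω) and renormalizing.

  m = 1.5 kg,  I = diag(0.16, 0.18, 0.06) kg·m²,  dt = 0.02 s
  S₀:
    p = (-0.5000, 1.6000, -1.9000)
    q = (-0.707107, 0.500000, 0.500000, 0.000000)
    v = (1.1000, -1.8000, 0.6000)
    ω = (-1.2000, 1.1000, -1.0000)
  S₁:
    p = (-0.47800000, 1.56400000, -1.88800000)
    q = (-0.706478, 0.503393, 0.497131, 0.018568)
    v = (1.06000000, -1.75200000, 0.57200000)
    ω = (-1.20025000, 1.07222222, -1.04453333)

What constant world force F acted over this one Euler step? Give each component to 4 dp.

v₁ − v₀ = (-0.04000000, 0.04800000, -0.02800000)
F = m·Δv/dt = (-3.0000, 3.6000, -2.1000)

F = (-3.0000, 3.6000, -2.1000)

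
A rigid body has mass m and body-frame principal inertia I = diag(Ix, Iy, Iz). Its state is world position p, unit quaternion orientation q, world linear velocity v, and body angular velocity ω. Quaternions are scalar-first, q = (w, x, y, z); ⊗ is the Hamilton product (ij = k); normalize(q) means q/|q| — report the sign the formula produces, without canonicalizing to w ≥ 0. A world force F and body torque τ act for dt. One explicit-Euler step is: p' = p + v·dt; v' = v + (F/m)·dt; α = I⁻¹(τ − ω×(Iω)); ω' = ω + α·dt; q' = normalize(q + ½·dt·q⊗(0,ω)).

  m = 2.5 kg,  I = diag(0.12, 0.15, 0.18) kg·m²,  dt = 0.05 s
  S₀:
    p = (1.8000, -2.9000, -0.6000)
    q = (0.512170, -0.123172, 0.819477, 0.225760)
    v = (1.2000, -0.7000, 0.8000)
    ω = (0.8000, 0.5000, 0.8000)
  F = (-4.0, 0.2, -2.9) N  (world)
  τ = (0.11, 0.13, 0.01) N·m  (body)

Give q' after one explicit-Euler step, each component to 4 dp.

Hamilton product q⊗(0,ω) = (-0.4918089, 0.9524376, 0.5352306, -0.3074316)
updated quaternion q' = (0.4996, -0.0993, 0.8325, 0.2180)

q' = (0.4996, -0.0993, 0.8325, 0.2180)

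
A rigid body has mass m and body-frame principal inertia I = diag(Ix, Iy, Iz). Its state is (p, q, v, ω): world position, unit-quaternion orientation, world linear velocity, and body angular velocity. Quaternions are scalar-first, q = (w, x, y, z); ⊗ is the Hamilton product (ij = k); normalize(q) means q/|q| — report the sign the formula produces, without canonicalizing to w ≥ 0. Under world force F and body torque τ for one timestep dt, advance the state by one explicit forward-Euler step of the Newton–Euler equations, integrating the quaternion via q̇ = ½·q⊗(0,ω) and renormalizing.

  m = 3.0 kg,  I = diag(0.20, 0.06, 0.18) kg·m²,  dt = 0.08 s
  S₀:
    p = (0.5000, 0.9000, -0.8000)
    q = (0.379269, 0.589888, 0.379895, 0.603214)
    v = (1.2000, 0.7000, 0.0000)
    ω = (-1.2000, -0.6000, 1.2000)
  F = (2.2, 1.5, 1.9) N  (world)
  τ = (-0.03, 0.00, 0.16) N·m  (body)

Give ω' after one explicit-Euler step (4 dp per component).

gyro term ω×Iω = (-0.0864, -0.0288, -0.1008)
α = I⁻¹(τ − ω×Iω) = (0.2820, 0.4800, 1.4489)
ω' = ω + α·dt = (-1.1774, -0.5616, 1.3159)

ω' = (-1.1774, -0.5616, 1.3159)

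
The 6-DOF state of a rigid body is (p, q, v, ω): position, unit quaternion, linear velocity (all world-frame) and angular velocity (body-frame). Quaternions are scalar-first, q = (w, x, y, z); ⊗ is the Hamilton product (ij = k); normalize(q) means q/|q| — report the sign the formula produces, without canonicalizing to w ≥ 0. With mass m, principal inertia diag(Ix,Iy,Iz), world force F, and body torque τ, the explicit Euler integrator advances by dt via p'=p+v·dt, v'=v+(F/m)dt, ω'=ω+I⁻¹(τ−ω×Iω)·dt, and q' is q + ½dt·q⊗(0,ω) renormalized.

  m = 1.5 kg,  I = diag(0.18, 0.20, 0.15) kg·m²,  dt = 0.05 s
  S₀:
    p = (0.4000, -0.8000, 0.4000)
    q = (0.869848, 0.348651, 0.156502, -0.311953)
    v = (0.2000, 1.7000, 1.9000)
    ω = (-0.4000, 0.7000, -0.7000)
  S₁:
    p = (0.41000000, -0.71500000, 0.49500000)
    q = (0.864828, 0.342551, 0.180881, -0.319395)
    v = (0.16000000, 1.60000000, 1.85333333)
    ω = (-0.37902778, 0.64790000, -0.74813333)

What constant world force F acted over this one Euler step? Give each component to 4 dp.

F = (-1.2000, -3.0000, -1.4000)

velocity change Δv = (-0.04000000, -0.10000000, -0.04666667)
applied force F = (-1.2000, -3.0000, -1.4000)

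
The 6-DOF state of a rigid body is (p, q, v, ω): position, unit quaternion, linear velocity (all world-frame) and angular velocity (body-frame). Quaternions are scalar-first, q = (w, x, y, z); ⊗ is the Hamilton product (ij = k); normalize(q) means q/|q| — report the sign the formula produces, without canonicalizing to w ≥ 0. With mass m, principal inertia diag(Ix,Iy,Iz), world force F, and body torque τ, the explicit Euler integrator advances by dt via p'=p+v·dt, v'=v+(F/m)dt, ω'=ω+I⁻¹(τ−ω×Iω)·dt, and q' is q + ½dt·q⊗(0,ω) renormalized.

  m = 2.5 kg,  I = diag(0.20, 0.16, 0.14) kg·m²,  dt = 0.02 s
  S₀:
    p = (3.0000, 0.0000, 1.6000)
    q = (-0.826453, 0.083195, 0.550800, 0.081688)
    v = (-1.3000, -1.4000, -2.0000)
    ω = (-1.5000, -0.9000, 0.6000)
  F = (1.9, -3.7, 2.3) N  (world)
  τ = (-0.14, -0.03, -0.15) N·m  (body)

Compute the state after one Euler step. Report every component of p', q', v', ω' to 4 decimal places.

linear accel F/m = (0.7600, -1.4800, 0.9200)
p' = p + v·dt = (2.9740, -0.0280, 1.5600)
new velocity v' = (-1.2848, -1.4296, -1.9816)
(τ − ω×Iω)/I = (-0.7540, 0.1500, -0.6857)
ω' = ω + α·dt = (-1.5151, -0.8970, 0.5863)
2q̇ = q⊗(0,ω) = (0.5714997, 1.6436787, 0.5713587, 0.2554527)
q + ½dt·q⊗(0,ω), renormalized = (-0.8206, 0.0996, 0.5564, 0.0842)

p' = (2.9740, -0.0280, 1.5600)
q' = (-0.8206, 0.0996, 0.5564, 0.0842)
v' = (-1.2848, -1.4296, -1.9816)
ω' = (-1.5151, -0.8970, 0.5863)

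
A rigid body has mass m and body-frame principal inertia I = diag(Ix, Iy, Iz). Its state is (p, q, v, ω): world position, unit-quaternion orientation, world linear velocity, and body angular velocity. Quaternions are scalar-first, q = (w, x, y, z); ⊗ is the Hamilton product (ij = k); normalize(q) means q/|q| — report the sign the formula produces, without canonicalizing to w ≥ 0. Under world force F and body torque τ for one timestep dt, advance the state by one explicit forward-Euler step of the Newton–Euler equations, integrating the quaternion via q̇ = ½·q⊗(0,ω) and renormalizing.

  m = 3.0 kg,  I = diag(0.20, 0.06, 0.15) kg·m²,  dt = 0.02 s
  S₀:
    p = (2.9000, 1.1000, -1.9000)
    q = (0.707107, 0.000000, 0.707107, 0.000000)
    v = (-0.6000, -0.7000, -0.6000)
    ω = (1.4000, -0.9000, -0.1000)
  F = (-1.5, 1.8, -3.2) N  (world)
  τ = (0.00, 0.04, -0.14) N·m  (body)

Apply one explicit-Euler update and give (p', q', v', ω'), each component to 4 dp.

p' = (2.8880, 1.0860, -1.9120)
q' = (0.7134, 0.0092, 0.7006, -0.0106)
v' = (-0.6100, -0.6880, -0.6213)
ω' = (1.3992, -0.8843, -0.1422)

a = F/m = (-0.5000, 0.6000, -1.0667)
new position p' = (2.8880, 1.0860, -1.9120)
new velocity v' = (-0.6100, -0.6880, -0.6213)
gyro term ω×Iω = (0.0081, -0.0070, 0.1764)
angular accel α = (-0.0405, 0.7833, -2.1093)
ω' = ω + α·dt = (1.3992, -0.8843, -0.1422)
2q̇ = q⊗(0,ω) = (0.6363963, 0.9192391, -0.6363963, -1.0606605)
q + ½dt·q⊗(0,ω), renormalized = (0.7134, 0.0092, 0.7006, -0.0106)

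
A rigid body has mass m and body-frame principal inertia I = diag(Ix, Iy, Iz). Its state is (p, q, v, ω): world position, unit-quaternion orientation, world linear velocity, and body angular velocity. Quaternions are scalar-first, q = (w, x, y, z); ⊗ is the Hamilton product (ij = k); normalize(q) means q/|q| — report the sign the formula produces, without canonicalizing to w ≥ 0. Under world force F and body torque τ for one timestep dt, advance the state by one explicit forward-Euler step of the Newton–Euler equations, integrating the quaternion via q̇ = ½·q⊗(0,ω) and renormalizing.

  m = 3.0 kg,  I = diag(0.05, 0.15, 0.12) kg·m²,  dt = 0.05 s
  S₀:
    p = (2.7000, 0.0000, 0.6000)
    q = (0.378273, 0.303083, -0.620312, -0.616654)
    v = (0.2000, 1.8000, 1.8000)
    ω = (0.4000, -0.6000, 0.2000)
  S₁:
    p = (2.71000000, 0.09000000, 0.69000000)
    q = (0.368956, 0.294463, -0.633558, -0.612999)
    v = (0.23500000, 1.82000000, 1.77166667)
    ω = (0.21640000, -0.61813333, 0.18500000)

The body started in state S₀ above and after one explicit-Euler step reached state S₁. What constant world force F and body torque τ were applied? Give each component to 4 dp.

F = (2.1000, 1.2000, -1.7000)
τ = (-0.1800, -0.0600, -0.0600)

velocity change Δv = (0.03500000, 0.02000000, -0.02833333)
F = m·Δv/dt = (2.1000, 1.2000, -1.7000)
ω₁ − ω₀ = (-0.18360000, -0.01813333, -0.01500000)
precession coupling = (0.0036, -0.0056, -0.0240)
τ = I·(Δω/dt) + ω₀×(Iω₀) = (-0.1800, -0.0600, -0.0600)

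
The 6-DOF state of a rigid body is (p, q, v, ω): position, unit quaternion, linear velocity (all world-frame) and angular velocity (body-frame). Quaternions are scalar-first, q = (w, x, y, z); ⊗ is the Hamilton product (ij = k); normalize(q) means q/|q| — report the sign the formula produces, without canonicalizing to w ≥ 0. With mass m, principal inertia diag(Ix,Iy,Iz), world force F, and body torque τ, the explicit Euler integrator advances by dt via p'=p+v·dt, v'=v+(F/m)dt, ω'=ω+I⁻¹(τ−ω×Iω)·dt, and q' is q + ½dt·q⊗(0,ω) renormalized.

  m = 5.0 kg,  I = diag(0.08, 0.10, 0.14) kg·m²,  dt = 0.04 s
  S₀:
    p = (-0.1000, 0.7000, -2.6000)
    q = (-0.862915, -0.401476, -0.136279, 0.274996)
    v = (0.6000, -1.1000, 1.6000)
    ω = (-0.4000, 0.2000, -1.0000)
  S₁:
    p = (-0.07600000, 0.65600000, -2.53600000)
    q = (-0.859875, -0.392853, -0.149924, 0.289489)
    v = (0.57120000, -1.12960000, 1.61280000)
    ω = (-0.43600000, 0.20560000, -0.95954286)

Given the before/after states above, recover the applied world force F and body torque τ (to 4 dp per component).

F = (-3.6000, -3.7000, 1.6000)
τ = (-0.0800, -0.0100, 0.1400)

ω₁ − ω₀ = (-0.03600000, 0.00560000, 0.04045714)
gyro term ω₀×Iω₀ = (-0.0080, -0.0240, -0.0016)
τ = I·(Δω/dt) + ω₀×(Iω₀) = (-0.0800, -0.0100, 0.1400)
v₁ − v₀ = (-0.02880000, -0.02960000, 0.01280000)
F = m·Δv/dt = (-3.6000, -3.7000, 1.6000)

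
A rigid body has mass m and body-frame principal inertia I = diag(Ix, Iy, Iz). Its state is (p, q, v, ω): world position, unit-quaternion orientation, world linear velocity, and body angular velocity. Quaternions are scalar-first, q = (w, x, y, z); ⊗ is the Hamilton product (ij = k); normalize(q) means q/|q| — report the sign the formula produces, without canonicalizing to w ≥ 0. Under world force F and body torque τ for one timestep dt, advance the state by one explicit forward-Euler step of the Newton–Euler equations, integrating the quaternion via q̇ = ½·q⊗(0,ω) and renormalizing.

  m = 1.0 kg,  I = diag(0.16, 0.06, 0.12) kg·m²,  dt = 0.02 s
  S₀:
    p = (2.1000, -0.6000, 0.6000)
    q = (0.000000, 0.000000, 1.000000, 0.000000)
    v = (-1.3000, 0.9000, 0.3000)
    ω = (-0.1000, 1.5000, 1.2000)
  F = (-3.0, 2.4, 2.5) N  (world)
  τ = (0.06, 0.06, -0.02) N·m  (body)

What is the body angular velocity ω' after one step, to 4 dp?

angular accel α = (-0.3000, 1.0800, -0.2917)
ω' = ω + α·dt = (-0.1060, 1.5216, 1.1942)

ω' = (-0.1060, 1.5216, 1.1942)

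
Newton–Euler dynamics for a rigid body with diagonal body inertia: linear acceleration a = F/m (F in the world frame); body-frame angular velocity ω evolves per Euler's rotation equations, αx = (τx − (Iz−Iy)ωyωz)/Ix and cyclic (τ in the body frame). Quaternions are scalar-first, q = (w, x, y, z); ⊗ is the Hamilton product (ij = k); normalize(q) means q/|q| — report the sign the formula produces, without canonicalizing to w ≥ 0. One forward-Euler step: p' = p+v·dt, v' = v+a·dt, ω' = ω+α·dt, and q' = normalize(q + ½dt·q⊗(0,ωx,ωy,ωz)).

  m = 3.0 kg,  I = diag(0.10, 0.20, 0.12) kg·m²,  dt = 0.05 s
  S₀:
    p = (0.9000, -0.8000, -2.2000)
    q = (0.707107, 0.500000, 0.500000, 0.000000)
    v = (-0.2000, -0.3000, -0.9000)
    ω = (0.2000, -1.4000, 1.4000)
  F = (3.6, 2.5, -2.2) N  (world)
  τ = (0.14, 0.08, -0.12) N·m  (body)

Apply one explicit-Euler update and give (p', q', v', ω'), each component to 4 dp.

p' = (0.8900, -0.8150, -2.2450)
q' = (0.7212, 0.5204, 0.4572, 0.0047)
v' = (-0.1400, -0.2583, -0.9367)
ω' = (0.1916, -1.3786, 1.3617)

precession coupling ω×(Iω) = (0.1568, -0.0056, -0.0280)
angular accel α = (-0.1680, 0.4280, -0.7667)
ω' = ω + α·dt = (0.1916, -1.3786, 1.3617)
q⊗(0,ω) = (0.6000000, 0.8414214, -1.6899498, 0.1899498)
updated quaternion q' = (0.7212, 0.5204, 0.4572, 0.0047)
a = (1.2000, 0.8333, -0.7333)
new position p' = (0.8900, -0.8150, -2.2450)
v + (F/m)dt = (-0.1400, -0.2583, -0.9367)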